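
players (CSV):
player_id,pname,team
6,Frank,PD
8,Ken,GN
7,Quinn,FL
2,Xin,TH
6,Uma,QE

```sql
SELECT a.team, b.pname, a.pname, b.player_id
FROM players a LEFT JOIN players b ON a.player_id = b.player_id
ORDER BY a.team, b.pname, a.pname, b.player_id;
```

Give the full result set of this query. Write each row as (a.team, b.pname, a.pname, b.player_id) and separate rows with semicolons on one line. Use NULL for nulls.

(FL, Quinn, Quinn, 7); (GN, Ken, Ken, 8); (PD, Frank, Frank, 6); (PD, Uma, Frank, 6); (QE, Frank, Uma, 6); (QE, Uma, Uma, 6); (TH, Xin, Xin, 2)

LEFT JOIN keeps every row from `players a`; unmatched rows get NULL for `players b`'s columns.
Matching on a.player_id = b.player_id.
- player_id=6: 2 matching b row(s), so 2 row(s) emitted.
- player_id=8: 1 matching b row(s), so 1 row(s) emitted.
- player_id=7: 1 matching b row(s), so 1 row(s) emitted.
- player_id=2: 1 matching b row(s), so 1 row(s) emitted.
- player_id=6: 2 matching b row(s), so 2 row(s) emitted.
After projecting and ordering:
a.team | b.pname | a.pname | b.player_id
FL | Quinn | Quinn | 7
GN | Ken | Ken | 8
PD | Frank | Frank | 6
PD | Uma | Frank | 6
QE | Frank | Uma | 6
QE | Uma | Uma | 6
TH | Xin | Xin | 2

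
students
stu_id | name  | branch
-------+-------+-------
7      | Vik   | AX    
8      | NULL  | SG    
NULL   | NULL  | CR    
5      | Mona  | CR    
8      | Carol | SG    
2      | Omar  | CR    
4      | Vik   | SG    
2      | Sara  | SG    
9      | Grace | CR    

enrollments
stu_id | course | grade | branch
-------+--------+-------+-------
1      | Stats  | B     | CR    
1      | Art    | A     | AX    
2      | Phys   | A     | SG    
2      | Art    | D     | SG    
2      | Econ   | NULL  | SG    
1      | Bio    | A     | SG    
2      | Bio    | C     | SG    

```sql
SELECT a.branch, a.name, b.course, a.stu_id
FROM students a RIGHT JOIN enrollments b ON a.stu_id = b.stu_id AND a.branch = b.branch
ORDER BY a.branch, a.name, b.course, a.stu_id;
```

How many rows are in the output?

7

RIGHT JOIN keeps every row from `enrollments`; unmatched rows get NULL for `students`'s columns.
Matching on a.stu_id = b.stu_id AND a.branch = b.branch. A NULL in a compared column never satisfies the condition.
Matched pairs: 4; unmatched b rows kept: 3.
Total: 4 matched + 3 padded = 7 rows.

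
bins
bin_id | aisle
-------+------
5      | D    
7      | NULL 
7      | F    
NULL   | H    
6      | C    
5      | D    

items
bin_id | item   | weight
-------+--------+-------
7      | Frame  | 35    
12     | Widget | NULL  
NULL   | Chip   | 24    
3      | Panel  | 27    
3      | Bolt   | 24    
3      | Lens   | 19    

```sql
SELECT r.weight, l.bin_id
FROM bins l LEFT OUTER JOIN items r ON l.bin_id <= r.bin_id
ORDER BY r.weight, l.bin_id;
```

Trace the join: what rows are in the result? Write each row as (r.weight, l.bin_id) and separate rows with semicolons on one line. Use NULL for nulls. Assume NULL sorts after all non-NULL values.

(35, 5); (35, 5); (35, 6); (35, 7); (35, 7); (NULL, 5); (NULL, 5); (NULL, 6); (NULL, 7); (NULL, 7); (NULL, NULL)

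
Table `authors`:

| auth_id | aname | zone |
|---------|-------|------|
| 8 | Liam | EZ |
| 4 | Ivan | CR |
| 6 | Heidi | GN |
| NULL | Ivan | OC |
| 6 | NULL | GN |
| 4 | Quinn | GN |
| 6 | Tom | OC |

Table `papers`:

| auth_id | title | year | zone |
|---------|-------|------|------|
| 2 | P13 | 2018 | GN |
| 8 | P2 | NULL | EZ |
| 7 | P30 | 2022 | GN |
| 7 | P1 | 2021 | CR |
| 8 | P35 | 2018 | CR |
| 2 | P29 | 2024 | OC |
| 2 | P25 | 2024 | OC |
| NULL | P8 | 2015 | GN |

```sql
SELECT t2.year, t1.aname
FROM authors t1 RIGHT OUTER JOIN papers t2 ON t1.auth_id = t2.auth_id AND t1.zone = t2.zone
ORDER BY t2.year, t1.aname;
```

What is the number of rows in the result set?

8

RIGHT JOIN keeps every row from `papers`; unmatched rows get NULL for `authors`'s columns.
Matching on t1.auth_id = t2.auth_id AND t1.zone = t2.zone. A NULL in a compared column never satisfies the condition.
Matched pairs: 1; unmatched t2 rows kept: 7.
Total: 1 matched + 7 padded = 8 rows.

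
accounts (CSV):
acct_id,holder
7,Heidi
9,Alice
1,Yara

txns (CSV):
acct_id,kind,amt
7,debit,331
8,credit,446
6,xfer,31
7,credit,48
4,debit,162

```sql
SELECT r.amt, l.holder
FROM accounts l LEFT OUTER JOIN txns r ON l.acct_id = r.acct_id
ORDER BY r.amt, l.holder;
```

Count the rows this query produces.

4

LEFT JOIN keeps every row from `accounts`; unmatched rows get NULL for `txns`'s columns.
Matching on l.acct_id = r.acct_id.
- acct_id=7: 2 matching r row(s), so 2 row(s) emitted.
- acct_id=9: no r row matches, row kept with r columns NULL.
- acct_id=1: no r row matches, row kept with r columns NULL.
Total: 2 matched + 2 padded = 4 rows.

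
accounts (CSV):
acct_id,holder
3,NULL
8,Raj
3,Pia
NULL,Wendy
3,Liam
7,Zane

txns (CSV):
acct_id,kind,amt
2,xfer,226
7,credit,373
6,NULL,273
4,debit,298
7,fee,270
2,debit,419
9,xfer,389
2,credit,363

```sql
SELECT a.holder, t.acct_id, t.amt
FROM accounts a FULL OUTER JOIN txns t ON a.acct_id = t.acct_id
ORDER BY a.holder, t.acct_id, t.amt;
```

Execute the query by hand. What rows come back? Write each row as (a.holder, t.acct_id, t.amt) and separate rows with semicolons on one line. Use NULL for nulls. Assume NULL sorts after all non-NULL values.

(Liam, NULL, NULL); (Pia, NULL, NULL); (Raj, NULL, NULL); (Wendy, NULL, NULL); (Zane, 7, 270); (Zane, 7, 373); (NULL, 2, 226); (NULL, 2, 363); (NULL, 2, 419); (NULL, 4, 298); (NULL, 6, 273); (NULL, 9, 389); (NULL, NULL, NULL)

FULL OUTER JOIN keeps every row from both sides; unmatched rows get NULL for the other side's columns.
Matching on a.acct_id = t.acct_id. A NULL in a compared column never satisfies the condition.
Matched pairs: 2; unmatched a rows kept: 5; unmatched t rows kept: 6.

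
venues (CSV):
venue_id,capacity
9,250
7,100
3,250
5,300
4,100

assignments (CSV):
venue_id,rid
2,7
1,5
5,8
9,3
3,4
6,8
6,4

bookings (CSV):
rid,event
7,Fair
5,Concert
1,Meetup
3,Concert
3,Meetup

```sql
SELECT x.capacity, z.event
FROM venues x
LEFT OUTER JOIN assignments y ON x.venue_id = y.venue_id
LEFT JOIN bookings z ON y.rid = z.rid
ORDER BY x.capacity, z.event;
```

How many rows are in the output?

Evaluate left to right. First `venues x LEFT JOIN assignments y` on venue_id: 5 row(s).
Then LEFT JOIN `bookings z` on rid: each of those 5 rows is kept; rows whose y.rid has no match in z get NULL for z's columns.
Result: 6 row(s).

6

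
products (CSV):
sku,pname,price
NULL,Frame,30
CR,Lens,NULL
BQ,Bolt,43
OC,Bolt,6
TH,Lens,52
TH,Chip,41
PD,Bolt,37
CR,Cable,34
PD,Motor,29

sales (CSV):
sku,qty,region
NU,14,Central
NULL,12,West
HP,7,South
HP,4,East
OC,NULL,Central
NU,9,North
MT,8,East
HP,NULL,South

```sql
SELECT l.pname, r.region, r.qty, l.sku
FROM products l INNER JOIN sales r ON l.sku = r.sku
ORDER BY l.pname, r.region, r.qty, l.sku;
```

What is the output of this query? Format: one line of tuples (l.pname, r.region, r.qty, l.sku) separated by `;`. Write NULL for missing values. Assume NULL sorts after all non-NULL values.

INNER JOIN keeps only pairs where the ON condition holds.
Matching on l.sku = r.sku. A NULL in a compared column never satisfies the condition.
Matched pairs: 1.

(Bolt, Central, NULL, OC)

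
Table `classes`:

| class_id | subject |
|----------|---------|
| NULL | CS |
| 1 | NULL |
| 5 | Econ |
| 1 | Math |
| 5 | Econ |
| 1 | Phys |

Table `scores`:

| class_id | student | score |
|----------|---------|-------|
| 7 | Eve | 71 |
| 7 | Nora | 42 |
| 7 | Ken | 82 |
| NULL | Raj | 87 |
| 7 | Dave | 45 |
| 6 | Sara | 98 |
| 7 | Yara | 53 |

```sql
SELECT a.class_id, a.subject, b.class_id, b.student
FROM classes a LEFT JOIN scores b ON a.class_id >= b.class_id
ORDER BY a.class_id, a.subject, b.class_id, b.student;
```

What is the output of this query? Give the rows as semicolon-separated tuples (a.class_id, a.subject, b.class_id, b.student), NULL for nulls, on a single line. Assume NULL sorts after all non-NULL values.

(1, Math, NULL, NULL); (1, Phys, NULL, NULL); (1, NULL, NULL, NULL); (5, Econ, NULL, NULL); (5, Econ, NULL, NULL); (NULL, CS, NULL, NULL)

LEFT JOIN keeps every row from `classes`; unmatched rows get NULL for `scores`'s columns.
Matching on a.class_id >= b.class_id. A NULL in a compared column never satisfies the condition.
Matched pairs: 0; unmatched a rows kept: 6.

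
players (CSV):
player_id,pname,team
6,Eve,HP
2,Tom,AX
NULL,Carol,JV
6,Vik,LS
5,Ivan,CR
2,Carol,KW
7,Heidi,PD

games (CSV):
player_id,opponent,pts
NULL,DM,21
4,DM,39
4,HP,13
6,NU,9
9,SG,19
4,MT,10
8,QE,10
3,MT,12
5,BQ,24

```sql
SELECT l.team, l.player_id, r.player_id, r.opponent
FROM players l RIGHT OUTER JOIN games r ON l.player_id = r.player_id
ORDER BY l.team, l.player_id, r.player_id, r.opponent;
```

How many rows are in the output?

10

RIGHT JOIN keeps every row from `games`; unmatched rows get NULL for `players`'s columns.
Matching on l.player_id = r.player_id. A NULL in a compared column never satisfies the condition.
- l[0] player_id=6 → 1 match(es) in r → 1 row(s).
- l[1] player_id=2 → no match.
- l[2] player_id=NULL → no match.
- l[3] player_id=6 → 1 match(es) in r → 1 row(s).
- l[4] player_id=5 → 1 match(es) in r → 1 row(s).
- l[5] player_id=2 → no match.
- l[6] player_id=7 → no match.
- 7 row(s) from r found no l partner → padded with NULL.
Total: 3 matched + 7 padded = 10 rows.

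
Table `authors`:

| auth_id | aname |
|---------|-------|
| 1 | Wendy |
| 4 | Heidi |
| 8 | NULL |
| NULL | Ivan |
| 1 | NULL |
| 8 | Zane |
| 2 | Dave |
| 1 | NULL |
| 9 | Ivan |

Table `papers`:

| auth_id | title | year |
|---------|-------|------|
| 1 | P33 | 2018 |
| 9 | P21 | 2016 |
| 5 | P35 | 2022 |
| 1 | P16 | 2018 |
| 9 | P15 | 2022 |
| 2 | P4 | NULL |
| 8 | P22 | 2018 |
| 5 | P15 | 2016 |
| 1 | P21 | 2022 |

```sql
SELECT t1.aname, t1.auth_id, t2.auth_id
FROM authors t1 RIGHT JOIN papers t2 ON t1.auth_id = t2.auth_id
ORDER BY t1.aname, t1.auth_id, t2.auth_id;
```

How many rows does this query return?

RIGHT JOIN keeps every row from `papers`; unmatched rows get NULL for `authors`'s columns.
Matching on t1.auth_id = t2.auth_id. A NULL in a compared column never satisfies the condition.
- t1 (auth_id=1) pairs with 3 row(s) of t2.
- t1 (auth_id=4) has no partner in t2.
- t1 (auth_id=8) pairs with 1 row(s) of t2.
- t1 (auth_id=NULL) has no partner in t2.
- t1 (auth_id=1) pairs with 3 row(s) of t2.
- t1 (auth_id=8) pairs with 1 row(s) of t2.
- t1 (auth_id=2) pairs with 1 row(s) of t2.
- t1 (auth_id=1) pairs with 3 row(s) of t2.
- t1 (auth_id=9) pairs with 2 row(s) of t2.
- 2 t2 row(s) had no t1 match → kept, t1 columns NULL.
Total: 14 matched + 2 padded = 16 rows.

16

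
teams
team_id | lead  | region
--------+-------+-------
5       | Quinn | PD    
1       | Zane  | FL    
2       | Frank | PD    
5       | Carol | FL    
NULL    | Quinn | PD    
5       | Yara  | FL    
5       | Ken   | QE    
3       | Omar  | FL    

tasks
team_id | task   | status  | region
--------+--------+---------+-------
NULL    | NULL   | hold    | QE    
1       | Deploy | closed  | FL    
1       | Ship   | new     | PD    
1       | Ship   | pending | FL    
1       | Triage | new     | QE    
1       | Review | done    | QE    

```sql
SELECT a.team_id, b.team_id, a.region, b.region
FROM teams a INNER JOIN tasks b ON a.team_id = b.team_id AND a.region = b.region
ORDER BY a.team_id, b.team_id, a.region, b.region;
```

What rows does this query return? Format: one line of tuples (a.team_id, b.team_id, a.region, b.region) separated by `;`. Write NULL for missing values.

INNER JOIN keeps only pairs where the ON condition holds.
Matching on a.team_id = b.team_id AND a.region = b.region. A NULL in a compared column never satisfies the condition.
- team_id=5, region=PD: no matching b row, dropped.
- team_id=1, region=FL: 2 matching b row(s), so 2 row(s) emitted.
- team_id=2, region=PD: no matching b row, dropped.
- team_id=5, region=FL: no matching b row, dropped.
- team_id=NULL, region=PD: no matching b row, dropped.
- team_id=5, region=FL: no matching b row, dropped.
- team_id=5, region=QE: no matching b row, dropped.
- team_id=3, region=FL: no matching b row, dropped.
After projecting and ordering:
a.team_id | b.team_id | a.region | b.region
1 | 1 | FL | FL
1 | 1 | FL | FL

(1, 1, FL, FL); (1, 1, FL, FL)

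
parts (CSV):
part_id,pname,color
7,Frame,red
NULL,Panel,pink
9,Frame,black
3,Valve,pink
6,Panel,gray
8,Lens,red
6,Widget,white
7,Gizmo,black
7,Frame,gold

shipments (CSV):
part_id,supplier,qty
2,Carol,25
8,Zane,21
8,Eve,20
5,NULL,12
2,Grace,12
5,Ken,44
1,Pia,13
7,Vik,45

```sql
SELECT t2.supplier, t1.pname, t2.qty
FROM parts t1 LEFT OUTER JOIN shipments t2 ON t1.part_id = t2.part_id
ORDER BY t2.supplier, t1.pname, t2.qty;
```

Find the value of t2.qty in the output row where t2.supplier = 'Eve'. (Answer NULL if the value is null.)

20

LEFT JOIN keeps every row from `parts`; unmatched rows get NULL for `shipments`'s columns.
Matching on t1.part_id = t2.part_id. A NULL in a compared column never satisfies the condition.
- part_id=7: 1 matching t2 row(s), so 1 row(s) emitted.
- part_id=NULL: no t2 row matches, row kept with t2 columns NULL.
- part_id=9: no t2 row matches, row kept with t2 columns NULL.
- part_id=3: no t2 row matches, row kept with t2 columns NULL.
- part_id=6: no t2 row matches, row kept with t2 columns NULL.
- part_id=8: 2 matching t2 row(s), so 2 row(s) emitted.
- part_id=6: no t2 row matches, row kept with t2 columns NULL.
- part_id=7: 1 matching t2 row(s), so 1 row(s) emitted.
- part_id=7: 1 matching t2 row(s), so 1 row(s) emitted.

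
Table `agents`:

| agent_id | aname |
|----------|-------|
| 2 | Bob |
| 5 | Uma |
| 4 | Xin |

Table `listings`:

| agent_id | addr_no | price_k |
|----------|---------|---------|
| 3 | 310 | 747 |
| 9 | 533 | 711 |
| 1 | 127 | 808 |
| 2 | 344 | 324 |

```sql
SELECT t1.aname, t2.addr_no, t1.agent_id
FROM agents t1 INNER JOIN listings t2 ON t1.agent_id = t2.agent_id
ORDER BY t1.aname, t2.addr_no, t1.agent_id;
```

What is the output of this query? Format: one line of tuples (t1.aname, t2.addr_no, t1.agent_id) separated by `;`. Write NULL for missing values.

INNER JOIN keeps only pairs where the ON condition holds.
Matching on t1.agent_id = t2.agent_id.
Matched pairs: 1.

(Bob, 344, 2)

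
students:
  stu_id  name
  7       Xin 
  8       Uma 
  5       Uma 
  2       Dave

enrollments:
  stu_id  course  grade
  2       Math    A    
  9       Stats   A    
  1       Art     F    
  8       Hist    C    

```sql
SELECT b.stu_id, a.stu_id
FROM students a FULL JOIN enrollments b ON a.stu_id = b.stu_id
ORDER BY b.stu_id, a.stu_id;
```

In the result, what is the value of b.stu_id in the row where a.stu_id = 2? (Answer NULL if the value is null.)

2

FULL OUTER JOIN keeps every row from both sides; unmatched rows get NULL for the other side's columns.
Matching on a.stu_id = b.stu_id.
- stu_id=7: no b row matches, row kept with b columns NULL.
- stu_id=8: 1 matching b row(s), so 1 row(s) emitted.
- stu_id=5: no b row matches, row kept with b columns NULL.
- stu_id=2: 1 matching b row(s), so 1 row(s) emitted.
- 2 row(s) from b found no a partner → padded with NULL.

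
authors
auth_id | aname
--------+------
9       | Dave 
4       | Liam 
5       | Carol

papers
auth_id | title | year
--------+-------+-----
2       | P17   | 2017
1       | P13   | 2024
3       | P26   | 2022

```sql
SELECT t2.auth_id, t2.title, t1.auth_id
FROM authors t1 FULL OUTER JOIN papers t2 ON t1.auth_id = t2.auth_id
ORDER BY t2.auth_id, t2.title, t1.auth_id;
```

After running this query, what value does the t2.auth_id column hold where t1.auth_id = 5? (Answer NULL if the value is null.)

NULL

FULL OUTER JOIN keeps every row from both sides; unmatched rows get NULL for the other side's columns.
Matching on t1.auth_id = t2.auth_id.
- t1 (auth_id=9) has no partner → padded with NULL.
- t1 (auth_id=4) has no partner → padded with NULL.
- t1 (auth_id=5) has no partner → padded with NULL.
- plus 3 unmatched t2 row(s), each kept with NULL t1 columns.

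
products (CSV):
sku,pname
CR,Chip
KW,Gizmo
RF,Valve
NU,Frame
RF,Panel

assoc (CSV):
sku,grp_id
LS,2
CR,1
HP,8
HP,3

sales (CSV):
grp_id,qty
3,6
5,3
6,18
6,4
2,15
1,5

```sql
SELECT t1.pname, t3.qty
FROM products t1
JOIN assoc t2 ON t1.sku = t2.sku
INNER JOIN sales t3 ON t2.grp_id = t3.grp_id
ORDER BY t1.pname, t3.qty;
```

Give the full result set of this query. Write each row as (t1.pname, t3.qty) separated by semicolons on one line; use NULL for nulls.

(Chip, 5)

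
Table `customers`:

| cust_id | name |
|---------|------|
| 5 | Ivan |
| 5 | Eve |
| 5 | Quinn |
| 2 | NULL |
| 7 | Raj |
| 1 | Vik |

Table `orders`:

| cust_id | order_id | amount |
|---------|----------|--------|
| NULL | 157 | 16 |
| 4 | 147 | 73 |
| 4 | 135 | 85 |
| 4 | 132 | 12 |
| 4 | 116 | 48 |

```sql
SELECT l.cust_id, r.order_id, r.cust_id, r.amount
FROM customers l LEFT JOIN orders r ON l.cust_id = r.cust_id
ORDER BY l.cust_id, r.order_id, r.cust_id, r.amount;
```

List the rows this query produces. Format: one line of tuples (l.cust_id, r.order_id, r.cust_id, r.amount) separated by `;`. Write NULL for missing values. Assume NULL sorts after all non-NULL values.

(1, NULL, NULL, NULL); (2, NULL, NULL, NULL); (5, NULL, NULL, NULL); (5, NULL, NULL, NULL); (5, NULL, NULL, NULL); (7, NULL, NULL, NULL)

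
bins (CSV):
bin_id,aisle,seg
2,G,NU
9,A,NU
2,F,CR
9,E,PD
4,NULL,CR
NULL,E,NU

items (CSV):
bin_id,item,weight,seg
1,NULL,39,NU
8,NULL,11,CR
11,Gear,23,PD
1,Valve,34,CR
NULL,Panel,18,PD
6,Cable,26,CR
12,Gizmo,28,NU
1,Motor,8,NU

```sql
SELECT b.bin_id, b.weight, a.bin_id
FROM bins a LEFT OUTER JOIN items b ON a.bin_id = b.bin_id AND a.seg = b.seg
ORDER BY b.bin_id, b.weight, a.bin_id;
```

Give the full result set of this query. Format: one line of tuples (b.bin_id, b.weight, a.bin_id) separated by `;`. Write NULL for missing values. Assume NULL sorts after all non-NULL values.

LEFT JOIN keeps every row from `bins`; unmatched rows get NULL for `items`'s columns.
Matching on a.bin_id = b.bin_id AND a.seg = b.seg. A NULL in a compared column never satisfies the condition.
- a (bin_id=2, seg=NU) has no partner → padded with NULL.
- a (bin_id=9, seg=NU) has no partner → padded with NULL.
- a (bin_id=2, seg=CR) has no partner → padded with NULL.
- a (bin_id=9, seg=PD) has no partner → padded with NULL.
- a (bin_id=4, seg=CR) has no partner → padded with NULL.
- a (bin_id=NULL, seg=NU) has no partner → padded with NULL.
After projecting and ordering:
b.bin_id | b.weight | a.bin_id
NULL | NULL | 2
NULL | NULL | 2
NULL | NULL | 4
NULL | NULL | 9
NULL | NULL | 9
NULL | NULL | NULL

(NULL, NULL, 2); (NULL, NULL, 2); (NULL, NULL, 4); (NULL, NULL, 9); (NULL, NULL, 9); (NULL, NULL, NULL)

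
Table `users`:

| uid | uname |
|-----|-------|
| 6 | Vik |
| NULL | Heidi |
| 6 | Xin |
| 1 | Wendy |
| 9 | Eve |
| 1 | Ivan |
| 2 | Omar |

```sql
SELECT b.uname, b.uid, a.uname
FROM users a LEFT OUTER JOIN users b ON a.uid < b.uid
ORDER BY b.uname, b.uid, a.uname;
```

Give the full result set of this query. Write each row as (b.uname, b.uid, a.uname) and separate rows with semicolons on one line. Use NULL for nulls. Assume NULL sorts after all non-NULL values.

(Eve, 9, Ivan); (Eve, 9, Omar); (Eve, 9, Vik); (Eve, 9, Wendy); (Eve, 9, Xin); (Omar, 2, Ivan); (Omar, 2, Wendy); (Vik, 6, Ivan); (Vik, 6, Omar); (Vik, 6, Wendy); (Xin, 6, Ivan); (Xin, 6, Omar); (Xin, 6, Wendy); (NULL, NULL, Eve); (NULL, NULL, Heidi)

LEFT JOIN keeps every row from `users a`; unmatched rows get NULL for `users b`'s columns.
Matching on a.uid < b.uid. A NULL in a compared column never satisfies the condition.
Matched pairs: 13; unmatched a rows kept: 2.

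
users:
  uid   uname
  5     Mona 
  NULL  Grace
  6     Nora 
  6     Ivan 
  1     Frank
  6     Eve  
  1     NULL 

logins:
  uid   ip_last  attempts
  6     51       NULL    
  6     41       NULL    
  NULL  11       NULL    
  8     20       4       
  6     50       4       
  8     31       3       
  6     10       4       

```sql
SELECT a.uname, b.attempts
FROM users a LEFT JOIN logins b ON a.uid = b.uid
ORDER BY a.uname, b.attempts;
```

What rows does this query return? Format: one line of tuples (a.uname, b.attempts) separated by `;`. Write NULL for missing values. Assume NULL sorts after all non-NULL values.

LEFT JOIN keeps every row from `users`; unmatched rows get NULL for `logins`'s columns.
Matching on a.uid = b.uid. A NULL in a compared column never satisfies the condition.
- a[0] uid=5 → no match; kept with NULLs on the b side.
- a[1] uid=NULL → no match; kept with NULLs on the b side.
- a[2] uid=6 → 4 match(es) in b → 4 row(s).
- a[3] uid=6 → 4 match(es) in b → 4 row(s).
- a[4] uid=1 → no match; kept with NULLs on the b side.
- a[5] uid=6 → 4 match(es) in b → 4 row(s).
- a[6] uid=1 → no match; kept with NULLs on the b side.

(Eve, 4); (Eve, 4); (Eve, NULL); (Eve, NULL); (Frank, NULL); (Grace, NULL); (Ivan, 4); (Ivan, 4); (Ivan, NULL); (Ivan, NULL); (Mona, NULL); (Nora, 4); (Nora, 4); (Nora, NULL); (Nora, NULL); (NULL, NULL)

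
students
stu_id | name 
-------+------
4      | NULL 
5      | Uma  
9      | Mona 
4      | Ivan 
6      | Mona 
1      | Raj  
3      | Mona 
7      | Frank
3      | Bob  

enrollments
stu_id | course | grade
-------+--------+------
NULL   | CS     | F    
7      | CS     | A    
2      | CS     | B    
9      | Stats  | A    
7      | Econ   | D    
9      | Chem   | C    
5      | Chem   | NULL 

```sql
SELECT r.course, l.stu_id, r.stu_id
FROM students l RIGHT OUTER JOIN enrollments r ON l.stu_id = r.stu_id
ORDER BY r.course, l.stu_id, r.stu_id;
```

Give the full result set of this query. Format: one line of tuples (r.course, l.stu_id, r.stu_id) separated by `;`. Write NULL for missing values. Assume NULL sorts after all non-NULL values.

RIGHT JOIN keeps every row from `enrollments`; unmatched rows get NULL for `students`'s columns.
Matching on l.stu_id = r.stu_id. A NULL in a compared column never satisfies the condition.
- l row (stu_id=4): no match.
- l row (stu_id=5): matches 1 r row(s) → 1 output row(s).
- l row (stu_id=9): matches 2 r row(s) → 2 output row(s).
- l row (stu_id=4): no match.
- l row (stu_id=6): no match.
- l row (stu_id=1): no match.
- l row (stu_id=3): no match.
- l row (stu_id=7): matches 2 r row(s) → 2 output row(s).
- l row (stu_id=3): no match.
- plus 2 unmatched r row(s), each kept with NULL l columns.
After projecting and ordering:
r.course | l.stu_id | r.stu_id
CS | 7 | 7
CS | NULL | 2
CS | NULL | NULL
Chem | 5 | 5
Chem | 9 | 9
Econ | 7 | 7
Stats | 9 | 9

(CS, 7, 7); (CS, NULL, 2); (CS, NULL, NULL); (Chem, 5, 5); (Chem, 9, 9); (Econ, 7, 7); (Stats, 9, 9)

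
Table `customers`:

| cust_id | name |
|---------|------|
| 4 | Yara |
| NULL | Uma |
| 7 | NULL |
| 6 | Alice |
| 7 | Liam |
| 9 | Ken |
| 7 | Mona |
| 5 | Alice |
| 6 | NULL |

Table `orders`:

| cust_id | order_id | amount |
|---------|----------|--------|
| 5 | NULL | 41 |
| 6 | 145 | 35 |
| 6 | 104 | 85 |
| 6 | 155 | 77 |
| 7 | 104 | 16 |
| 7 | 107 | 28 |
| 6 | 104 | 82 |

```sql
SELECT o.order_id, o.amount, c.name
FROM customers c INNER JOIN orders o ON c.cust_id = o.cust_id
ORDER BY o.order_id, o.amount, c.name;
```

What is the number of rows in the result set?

INNER JOIN keeps only pairs where the ON condition holds.
Matching on c.cust_id = o.cust_id. A NULL in a compared column never satisfies the condition.
- c row (cust_id=4): no match → dropped.
- c row (cust_id=NULL): no match → dropped.
- c row (cust_id=7): matches 2 o row(s) → 2 output row(s).
- c row (cust_id=6): matches 4 o row(s) → 4 output row(s).
- c row (cust_id=7): matches 2 o row(s) → 2 output row(s).
- c row (cust_id=9): no match → dropped.
- c row (cust_id=7): matches 2 o row(s) → 2 output row(s).
- c row (cust_id=5): matches 1 o row(s) → 1 output row(s).
- c row (cust_id=6): matches 4 o row(s) → 4 output row(s).
Total: 15 rows.

15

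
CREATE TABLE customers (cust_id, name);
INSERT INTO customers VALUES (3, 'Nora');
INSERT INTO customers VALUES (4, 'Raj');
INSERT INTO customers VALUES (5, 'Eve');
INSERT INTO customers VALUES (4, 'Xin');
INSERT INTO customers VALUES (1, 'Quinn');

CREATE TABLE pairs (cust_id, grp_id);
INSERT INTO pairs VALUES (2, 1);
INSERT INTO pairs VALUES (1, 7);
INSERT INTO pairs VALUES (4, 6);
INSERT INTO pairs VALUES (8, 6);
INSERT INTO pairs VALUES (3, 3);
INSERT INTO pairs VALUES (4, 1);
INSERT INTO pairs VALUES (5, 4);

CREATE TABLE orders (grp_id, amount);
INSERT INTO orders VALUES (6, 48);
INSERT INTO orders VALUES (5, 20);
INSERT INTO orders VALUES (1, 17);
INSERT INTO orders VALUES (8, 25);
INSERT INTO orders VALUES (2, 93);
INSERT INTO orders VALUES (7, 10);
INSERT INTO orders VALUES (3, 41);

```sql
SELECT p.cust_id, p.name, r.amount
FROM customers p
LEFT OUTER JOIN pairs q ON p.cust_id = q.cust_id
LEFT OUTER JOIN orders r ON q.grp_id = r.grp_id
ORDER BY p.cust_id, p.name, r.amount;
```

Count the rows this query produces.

Step 1 — p LEFT JOIN q on cust_id → 7 row(s).
Then LEFT JOIN `orders r` on grp_id: each of those 7 rows is kept; rows whose q.grp_id has no match in r get NULL for r's columns.
Result: 7 row(s).

7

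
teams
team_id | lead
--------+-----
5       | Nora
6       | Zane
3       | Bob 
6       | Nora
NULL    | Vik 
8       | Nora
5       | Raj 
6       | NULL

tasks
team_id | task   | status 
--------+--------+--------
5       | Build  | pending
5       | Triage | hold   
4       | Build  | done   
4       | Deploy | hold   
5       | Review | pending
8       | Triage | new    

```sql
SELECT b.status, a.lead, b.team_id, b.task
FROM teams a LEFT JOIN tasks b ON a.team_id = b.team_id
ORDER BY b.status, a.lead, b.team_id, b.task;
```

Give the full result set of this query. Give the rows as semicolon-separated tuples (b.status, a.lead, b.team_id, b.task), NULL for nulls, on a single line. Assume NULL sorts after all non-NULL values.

LEFT JOIN keeps every row from `teams`; unmatched rows get NULL for `tasks`'s columns.
Matching on a.team_id = b.team_id. A NULL in a compared column never satisfies the condition.
- team_id=5: 3 matching b row(s), so 3 row(s) emitted.
- team_id=6: no b row matches, row kept with b columns NULL.
- team_id=3: no b row matches, row kept with b columns NULL.
- team_id=6: no b row matches, row kept with b columns NULL.
- team_id=NULL: no b row matches, row kept with b columns NULL.
- team_id=8: 1 matching b row(s), so 1 row(s) emitted.
- team_id=5: 3 matching b row(s), so 3 row(s) emitted.
- team_id=6: no b row matches, row kept with b columns NULL.

(hold, Nora, 5, Triage); (hold, Raj, 5, Triage); (new, Nora, 8, Triage); (pending, Nora, 5, Build); (pending, Nora, 5, Review); (pending, Raj, 5, Build); (pending, Raj, 5, Review); (NULL, Bob, NULL, NULL); (NULL, Nora, NULL, NULL); (NULL, Vik, NULL, NULL); (NULL, Zane, NULL, NULL); (NULL, NULL, NULL, NULL)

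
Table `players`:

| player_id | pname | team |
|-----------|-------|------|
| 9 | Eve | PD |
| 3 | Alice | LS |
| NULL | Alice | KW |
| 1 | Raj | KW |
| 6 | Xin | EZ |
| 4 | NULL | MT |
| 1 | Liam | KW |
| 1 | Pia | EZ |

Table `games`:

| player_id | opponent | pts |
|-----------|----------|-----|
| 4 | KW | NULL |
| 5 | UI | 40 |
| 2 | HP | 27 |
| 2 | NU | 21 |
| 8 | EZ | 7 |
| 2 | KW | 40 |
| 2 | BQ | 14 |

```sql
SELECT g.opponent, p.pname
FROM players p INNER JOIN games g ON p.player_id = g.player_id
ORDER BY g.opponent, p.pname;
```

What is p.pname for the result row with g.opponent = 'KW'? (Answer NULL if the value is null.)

INNER JOIN keeps only pairs where the ON condition holds.
Matching on p.player_id = g.player_id. A NULL in a compared column never satisfies the condition.
Matched pairs: 1.

NULL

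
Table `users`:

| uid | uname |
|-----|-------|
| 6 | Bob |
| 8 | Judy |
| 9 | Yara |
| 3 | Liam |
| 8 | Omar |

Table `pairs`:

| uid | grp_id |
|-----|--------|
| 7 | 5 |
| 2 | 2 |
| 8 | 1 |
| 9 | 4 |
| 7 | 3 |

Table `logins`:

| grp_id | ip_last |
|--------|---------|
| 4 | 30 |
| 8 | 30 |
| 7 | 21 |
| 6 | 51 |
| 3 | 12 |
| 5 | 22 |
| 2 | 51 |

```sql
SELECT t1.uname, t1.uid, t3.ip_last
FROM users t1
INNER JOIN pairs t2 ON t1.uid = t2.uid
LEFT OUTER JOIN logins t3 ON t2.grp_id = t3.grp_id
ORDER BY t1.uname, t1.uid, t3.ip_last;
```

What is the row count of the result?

3

Step 1 — t1 INNER JOIN t2 on uid → 3 row(s).
Then LEFT JOIN `logins t3` on grp_id: each of those 3 rows is kept; rows whose t2.grp_id has no match in t3 get NULL for t3's columns.
Result: 3 row(s).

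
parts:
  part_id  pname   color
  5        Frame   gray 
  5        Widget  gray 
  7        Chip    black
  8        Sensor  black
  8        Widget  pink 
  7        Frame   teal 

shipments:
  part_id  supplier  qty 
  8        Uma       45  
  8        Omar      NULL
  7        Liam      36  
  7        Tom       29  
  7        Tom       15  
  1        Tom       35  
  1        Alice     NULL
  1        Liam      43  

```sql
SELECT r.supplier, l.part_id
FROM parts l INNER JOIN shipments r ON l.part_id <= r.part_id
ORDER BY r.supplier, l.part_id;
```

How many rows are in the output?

INNER JOIN keeps only pairs where the ON condition holds.
Matching on l.part_id <= r.part_id.
- l (part_id=5) pairs with 5 row(s) of r.
- l (part_id=5) pairs with 5 row(s) of r.
- l (part_id=7) pairs with 5 row(s) of r.
- l (part_id=8) pairs with 2 row(s) of r.
- l (part_id=8) pairs with 2 row(s) of r.
- l (part_id=7) pairs with 5 row(s) of r.
Total: 24 rows.

24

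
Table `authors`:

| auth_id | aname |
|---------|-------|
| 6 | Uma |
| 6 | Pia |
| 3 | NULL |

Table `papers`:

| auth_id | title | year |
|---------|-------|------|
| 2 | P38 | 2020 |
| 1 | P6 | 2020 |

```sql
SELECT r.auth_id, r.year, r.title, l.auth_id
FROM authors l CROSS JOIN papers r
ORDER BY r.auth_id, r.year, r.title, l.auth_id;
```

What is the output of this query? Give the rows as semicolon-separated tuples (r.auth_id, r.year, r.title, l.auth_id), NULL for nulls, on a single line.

(1, 2020, P6, 3); (1, 2020, P6, 6); (1, 2020, P6, 6); (2, 2020, P38, 3); (2, 2020, P38, 6); (2, 2020, P38, 6)

CROSS JOIN pairs every row of `authors` with every row of `papers`: 3 × 2 = 6 rows.
After projecting and ordering:
r.auth_id | r.year | r.title | l.auth_id
1 | 2020 | P6 | 3
1 | 2020 | P6 | 6
1 | 2020 | P6 | 6
2 | 2020 | P38 | 3
2 | 2020 | P38 | 6
2 | 2020 | P38 | 6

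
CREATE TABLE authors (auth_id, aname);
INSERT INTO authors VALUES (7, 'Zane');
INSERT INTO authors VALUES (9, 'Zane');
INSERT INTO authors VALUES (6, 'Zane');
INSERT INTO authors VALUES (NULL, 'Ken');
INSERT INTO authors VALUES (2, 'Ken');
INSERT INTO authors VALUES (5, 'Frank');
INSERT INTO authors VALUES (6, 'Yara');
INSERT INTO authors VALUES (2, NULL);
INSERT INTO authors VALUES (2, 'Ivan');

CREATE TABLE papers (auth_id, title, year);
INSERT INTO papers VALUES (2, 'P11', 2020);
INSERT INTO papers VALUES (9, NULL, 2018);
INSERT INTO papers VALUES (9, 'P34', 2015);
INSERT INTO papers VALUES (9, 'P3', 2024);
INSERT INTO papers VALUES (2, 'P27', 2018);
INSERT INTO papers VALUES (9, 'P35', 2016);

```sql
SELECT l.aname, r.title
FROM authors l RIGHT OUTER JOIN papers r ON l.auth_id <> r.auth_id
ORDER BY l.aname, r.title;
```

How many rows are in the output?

38

RIGHT JOIN keeps every row from `papers`; unmatched rows get NULL for `authors`'s columns.
Matching on l.auth_id <> r.auth_id. A NULL in a compared column never satisfies the condition.
Matched pairs: 38; unmatched r rows kept: 0.
Total: 38 rows.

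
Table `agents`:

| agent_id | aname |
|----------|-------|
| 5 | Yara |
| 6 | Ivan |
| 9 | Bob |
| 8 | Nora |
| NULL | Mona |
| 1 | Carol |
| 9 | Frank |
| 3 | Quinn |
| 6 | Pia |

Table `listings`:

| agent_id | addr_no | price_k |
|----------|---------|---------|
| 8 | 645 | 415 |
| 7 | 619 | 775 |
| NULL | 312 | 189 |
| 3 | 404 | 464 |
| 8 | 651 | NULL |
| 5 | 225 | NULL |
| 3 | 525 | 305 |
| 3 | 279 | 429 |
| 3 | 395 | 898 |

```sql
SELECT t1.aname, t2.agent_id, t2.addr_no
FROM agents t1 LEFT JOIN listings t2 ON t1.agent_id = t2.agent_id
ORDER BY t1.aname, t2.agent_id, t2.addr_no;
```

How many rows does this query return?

13

LEFT JOIN keeps every row from `agents`; unmatched rows get NULL for `listings`'s columns.
Matching on t1.agent_id = t2.agent_id. A NULL in a compared column never satisfies the condition.
Matched pairs: 7; unmatched t1 rows kept: 6.
Total: 7 matched + 6 padded = 13 rows.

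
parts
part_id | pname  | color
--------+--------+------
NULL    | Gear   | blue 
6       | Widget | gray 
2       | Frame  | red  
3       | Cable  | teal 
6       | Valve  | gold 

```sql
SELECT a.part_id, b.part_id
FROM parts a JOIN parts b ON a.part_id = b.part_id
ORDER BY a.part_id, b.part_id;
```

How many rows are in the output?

6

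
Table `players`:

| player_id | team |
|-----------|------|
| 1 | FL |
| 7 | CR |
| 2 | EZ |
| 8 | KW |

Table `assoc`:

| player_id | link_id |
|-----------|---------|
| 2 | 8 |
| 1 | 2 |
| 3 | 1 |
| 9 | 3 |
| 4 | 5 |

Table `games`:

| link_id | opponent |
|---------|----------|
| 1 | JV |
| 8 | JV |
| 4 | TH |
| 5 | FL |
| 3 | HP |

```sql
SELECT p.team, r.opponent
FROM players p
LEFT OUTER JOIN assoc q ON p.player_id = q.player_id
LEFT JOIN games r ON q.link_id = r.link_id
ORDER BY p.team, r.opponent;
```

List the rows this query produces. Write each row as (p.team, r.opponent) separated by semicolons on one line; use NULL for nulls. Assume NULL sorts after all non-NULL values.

Step 1 — p LEFT JOIN q on player_id → 4 row(s).
Then LEFT JOIN `games r` on link_id: each of those 4 rows is kept; rows whose q.link_id has no match in r get NULL for r's columns.

(CR, NULL); (EZ, JV); (FL, NULL); (KW, NULL)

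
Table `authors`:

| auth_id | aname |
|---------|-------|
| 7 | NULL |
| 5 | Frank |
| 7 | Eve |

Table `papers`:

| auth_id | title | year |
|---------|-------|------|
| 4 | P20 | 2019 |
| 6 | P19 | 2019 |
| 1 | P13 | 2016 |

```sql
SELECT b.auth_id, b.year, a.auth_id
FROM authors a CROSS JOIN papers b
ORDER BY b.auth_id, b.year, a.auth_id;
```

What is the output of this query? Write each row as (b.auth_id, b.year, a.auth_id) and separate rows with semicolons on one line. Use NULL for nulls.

(1, 2016, 5); (1, 2016, 7); (1, 2016, 7); (4, 2019, 5); (4, 2019, 7); (4, 2019, 7); (6, 2019, 5); (6, 2019, 7); (6, 2019, 7)

CROSS JOIN pairs every row of `authors` with every row of `papers`: 3 × 3 = 9 rows.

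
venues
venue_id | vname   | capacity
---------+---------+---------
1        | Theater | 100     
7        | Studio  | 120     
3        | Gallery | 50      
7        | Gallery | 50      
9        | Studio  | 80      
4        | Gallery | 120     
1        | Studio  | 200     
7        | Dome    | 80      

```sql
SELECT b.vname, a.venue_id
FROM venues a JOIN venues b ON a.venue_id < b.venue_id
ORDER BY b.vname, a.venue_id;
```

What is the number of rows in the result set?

24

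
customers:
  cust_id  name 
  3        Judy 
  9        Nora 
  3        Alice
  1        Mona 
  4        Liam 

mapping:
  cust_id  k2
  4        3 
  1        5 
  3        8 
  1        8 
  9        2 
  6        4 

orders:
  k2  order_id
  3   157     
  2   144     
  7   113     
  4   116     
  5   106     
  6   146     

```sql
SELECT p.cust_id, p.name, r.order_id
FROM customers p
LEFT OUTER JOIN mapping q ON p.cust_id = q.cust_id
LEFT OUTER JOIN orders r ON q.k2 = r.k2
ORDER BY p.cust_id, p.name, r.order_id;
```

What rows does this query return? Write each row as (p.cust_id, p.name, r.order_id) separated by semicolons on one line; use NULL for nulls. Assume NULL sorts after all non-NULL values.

(1, Mona, 106); (1, Mona, NULL); (3, Alice, NULL); (3, Judy, NULL); (4, Liam, 157); (9, Nora, 144)

Evaluate left to right. First `customers p LEFT JOIN mapping q` on cust_id: 6 row(s).
Then LEFT JOIN `orders r` on k2: each of those 6 rows is kept; rows whose q.k2 has no match in r get NULL for r's columns.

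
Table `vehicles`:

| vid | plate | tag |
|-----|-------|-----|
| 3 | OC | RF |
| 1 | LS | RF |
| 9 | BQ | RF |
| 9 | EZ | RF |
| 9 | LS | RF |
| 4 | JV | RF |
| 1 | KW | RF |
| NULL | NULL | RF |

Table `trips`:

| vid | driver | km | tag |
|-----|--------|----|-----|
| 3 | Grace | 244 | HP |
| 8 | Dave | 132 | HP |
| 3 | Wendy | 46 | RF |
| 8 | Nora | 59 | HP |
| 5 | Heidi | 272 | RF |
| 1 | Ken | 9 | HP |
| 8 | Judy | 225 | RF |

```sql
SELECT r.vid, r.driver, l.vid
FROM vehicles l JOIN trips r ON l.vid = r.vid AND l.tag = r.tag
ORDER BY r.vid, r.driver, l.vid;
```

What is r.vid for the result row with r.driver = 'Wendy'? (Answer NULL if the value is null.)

3

INNER JOIN keeps only pairs where the ON condition holds.
Matching on l.vid = r.vid AND l.tag = r.tag. A NULL in a compared column never satisfies the condition.
- l (vid=3, tag=RF) pairs with 1 row(s) of r.
- l (vid=1, tag=RF) has no partner → excluded.
- l (vid=9, tag=RF) has no partner → excluded.
- l (vid=9, tag=RF) has no partner → excluded.
- l (vid=9, tag=RF) has no partner → excluded.
- l (vid=4, tag=RF) has no partner → excluded.
- l (vid=1, tag=RF) has no partner → excluded.
- l (vid=NULL, tag=RF) has no partner → excluded.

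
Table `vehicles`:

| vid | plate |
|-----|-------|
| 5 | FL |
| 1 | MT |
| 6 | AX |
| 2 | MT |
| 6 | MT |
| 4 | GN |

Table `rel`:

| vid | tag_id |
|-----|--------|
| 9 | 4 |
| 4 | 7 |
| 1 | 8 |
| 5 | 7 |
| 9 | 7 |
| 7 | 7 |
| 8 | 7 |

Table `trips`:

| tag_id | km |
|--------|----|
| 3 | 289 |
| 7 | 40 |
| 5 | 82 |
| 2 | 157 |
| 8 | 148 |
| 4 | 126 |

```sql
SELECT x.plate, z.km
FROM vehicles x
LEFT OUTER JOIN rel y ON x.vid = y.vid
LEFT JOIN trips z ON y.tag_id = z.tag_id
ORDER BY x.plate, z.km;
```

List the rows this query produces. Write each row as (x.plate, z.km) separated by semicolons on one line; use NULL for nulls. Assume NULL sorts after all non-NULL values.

Evaluate left to right. First `vehicles x LEFT JOIN rel y` on vid: 6 row(s).
Then LEFT JOIN `trips z` on tag_id: each of those 6 rows is kept; rows whose y.tag_id has no match in z get NULL for z's columns.

(AX, NULL); (FL, 40); (GN, 40); (MT, 148); (MT, NULL); (MT, NULL)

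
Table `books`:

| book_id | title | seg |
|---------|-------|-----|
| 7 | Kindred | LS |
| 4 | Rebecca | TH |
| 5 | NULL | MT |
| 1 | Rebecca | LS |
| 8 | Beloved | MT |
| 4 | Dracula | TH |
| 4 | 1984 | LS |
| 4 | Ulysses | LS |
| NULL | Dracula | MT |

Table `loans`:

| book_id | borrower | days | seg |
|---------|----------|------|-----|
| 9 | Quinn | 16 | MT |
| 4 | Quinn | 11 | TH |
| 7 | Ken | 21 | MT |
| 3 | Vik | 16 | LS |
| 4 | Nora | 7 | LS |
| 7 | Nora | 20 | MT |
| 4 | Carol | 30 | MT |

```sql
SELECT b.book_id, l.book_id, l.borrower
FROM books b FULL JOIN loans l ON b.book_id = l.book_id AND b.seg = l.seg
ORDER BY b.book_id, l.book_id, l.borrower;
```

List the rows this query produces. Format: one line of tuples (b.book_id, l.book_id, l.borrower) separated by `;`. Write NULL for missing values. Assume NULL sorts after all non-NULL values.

(1, NULL, NULL); (4, 4, Nora); (4, 4, Nora); (4, 4, Quinn); (4, 4, Quinn); (5, NULL, NULL); (7, NULL, NULL); (8, NULL, NULL); (NULL, 3, Vik); (NULL, 4, Carol); (NULL, 7, Ken); (NULL, 7, Nora); (NULL, 9, Quinn); (NULL, NULL, NULL)

FULL OUTER JOIN keeps every row from both sides; unmatched rows get NULL for the other side's columns.
Matching on b.book_id = l.book_id AND b.seg = l.seg. A NULL in a compared column never satisfies the condition.
- b (book_id=7, seg=LS) has no partner → padded with NULL.
- b (book_id=4, seg=TH) pairs with 1 row(s) of l.
- b (book_id=5, seg=MT) has no partner → padded with NULL.
- b (book_id=1, seg=LS) has no partner → padded with NULL.
- b (book_id=8, seg=MT) has no partner → padded with NULL.
- b (book_id=4, seg=TH) pairs with 1 row(s) of l.
- b (book_id=4, seg=LS) pairs with 1 row(s) of l.
- b (book_id=4, seg=LS) pairs with 1 row(s) of l.
- b (book_id=NULL, seg=MT) has no partner → padded with NULL.
- plus 5 unmatched l row(s), each kept with NULL b columns.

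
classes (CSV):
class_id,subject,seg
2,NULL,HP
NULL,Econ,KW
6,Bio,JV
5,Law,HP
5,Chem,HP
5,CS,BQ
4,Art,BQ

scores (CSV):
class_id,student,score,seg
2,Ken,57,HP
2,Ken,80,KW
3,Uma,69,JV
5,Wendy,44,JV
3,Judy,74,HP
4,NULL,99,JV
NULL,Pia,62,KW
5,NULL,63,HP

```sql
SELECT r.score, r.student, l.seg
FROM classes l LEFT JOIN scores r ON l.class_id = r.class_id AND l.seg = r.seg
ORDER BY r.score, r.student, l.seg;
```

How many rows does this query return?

7

LEFT JOIN keeps every row from `classes`; unmatched rows get NULL for `scores`'s columns.
Matching on l.class_id = r.class_id AND l.seg = r.seg. A NULL in a compared column never satisfies the condition.
- l[0] class_id=2, seg=HP → 1 match(es) in r → 1 row(s).
- l[1] class_id=NULL, seg=KW → no match; kept with NULLs on the r side.
- l[2] class_id=6, seg=JV → no match; kept with NULLs on the r side.
- l[3] class_id=5, seg=HP → 1 match(es) in r → 1 row(s).
- l[4] class_id=5, seg=HP → 1 match(es) in r → 1 row(s).
- l[5] class_id=5, seg=BQ → no match; kept with NULLs on the r side.
- l[6] class_id=4, seg=BQ → no match; kept with NULLs on the r side.
Total: 3 matched + 4 padded = 7 rows.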